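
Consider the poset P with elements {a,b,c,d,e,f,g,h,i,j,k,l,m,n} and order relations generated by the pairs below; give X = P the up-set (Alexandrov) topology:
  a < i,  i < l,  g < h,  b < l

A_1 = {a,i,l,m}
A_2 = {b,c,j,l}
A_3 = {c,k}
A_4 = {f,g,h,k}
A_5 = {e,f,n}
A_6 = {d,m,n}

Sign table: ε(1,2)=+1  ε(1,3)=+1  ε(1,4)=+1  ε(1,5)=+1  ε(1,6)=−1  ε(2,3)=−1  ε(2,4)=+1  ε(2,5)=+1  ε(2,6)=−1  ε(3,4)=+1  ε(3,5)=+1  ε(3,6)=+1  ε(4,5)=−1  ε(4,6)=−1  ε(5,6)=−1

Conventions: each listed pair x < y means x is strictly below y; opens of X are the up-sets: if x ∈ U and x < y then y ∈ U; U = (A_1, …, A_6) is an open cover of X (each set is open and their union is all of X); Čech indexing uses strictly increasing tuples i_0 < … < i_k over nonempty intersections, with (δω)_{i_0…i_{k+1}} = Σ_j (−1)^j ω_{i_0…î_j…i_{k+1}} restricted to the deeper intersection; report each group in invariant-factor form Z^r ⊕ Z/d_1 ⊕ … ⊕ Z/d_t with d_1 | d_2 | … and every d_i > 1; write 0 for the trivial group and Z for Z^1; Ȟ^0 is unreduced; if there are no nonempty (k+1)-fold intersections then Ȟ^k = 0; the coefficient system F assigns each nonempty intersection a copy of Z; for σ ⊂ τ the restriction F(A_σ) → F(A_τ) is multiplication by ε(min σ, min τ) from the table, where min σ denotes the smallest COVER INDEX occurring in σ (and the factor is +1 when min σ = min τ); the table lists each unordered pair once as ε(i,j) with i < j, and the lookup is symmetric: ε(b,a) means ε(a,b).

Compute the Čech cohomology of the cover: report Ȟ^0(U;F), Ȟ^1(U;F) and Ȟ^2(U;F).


nonempty overlaps:
  A12={l} A16={m} A23={c} A34={k} A45={f} A56={n}
C dims 6,6; δ0: rk 5, SNF 1^5
degree 0: 6−5−0 = 1 → Ȟ^0 ≅ Z
degree 1: 6−0−5 = 1 → Ȟ^1 ≅ Z
degree 2: 0−0−0 = 0 → Ȟ^2 ≅ 0

Ȟ^0 ≅ Z, Ȟ^1 ≅ Z, Ȟ^2 ≅ 0


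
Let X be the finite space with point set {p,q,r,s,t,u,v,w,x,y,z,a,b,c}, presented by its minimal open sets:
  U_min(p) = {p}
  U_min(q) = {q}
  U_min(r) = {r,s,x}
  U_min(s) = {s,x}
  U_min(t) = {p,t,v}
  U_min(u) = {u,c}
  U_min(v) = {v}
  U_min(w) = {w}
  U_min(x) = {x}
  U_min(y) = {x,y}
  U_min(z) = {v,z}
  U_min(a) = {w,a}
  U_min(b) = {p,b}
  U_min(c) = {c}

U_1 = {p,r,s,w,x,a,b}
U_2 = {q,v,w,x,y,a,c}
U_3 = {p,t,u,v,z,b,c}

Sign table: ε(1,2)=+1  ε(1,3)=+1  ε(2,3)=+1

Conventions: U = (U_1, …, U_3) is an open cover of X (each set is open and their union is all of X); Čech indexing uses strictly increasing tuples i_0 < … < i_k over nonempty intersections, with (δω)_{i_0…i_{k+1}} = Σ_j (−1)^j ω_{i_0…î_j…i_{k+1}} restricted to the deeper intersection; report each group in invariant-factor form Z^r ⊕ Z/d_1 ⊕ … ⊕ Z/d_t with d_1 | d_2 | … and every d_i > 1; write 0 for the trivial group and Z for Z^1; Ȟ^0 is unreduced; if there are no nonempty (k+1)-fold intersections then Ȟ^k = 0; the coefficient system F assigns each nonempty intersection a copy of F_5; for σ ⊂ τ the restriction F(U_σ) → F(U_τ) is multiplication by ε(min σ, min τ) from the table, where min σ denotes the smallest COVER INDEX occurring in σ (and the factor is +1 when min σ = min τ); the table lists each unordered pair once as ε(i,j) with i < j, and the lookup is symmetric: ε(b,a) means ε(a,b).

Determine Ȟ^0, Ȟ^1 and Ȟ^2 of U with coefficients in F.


nerve simplices:
  U12={w,x,a} U13={p,b} U23={v,c}
C dims 3,3; δ0: rk_F5 2
degree 0: 3−2−0 = 1 → Ȟ^0 ≅ Z/5
degree 1: 3−0−2 = 1 → Ȟ^1 ≅ Z/5
degree 2: 0−0−0 = 0 → Ȟ^2 ≅ 0

Ȟ^0(U;F) ≅ Z/5, Ȟ^1(U;F) ≅ Z/5 and Ȟ^2(U;F) ≅ 0


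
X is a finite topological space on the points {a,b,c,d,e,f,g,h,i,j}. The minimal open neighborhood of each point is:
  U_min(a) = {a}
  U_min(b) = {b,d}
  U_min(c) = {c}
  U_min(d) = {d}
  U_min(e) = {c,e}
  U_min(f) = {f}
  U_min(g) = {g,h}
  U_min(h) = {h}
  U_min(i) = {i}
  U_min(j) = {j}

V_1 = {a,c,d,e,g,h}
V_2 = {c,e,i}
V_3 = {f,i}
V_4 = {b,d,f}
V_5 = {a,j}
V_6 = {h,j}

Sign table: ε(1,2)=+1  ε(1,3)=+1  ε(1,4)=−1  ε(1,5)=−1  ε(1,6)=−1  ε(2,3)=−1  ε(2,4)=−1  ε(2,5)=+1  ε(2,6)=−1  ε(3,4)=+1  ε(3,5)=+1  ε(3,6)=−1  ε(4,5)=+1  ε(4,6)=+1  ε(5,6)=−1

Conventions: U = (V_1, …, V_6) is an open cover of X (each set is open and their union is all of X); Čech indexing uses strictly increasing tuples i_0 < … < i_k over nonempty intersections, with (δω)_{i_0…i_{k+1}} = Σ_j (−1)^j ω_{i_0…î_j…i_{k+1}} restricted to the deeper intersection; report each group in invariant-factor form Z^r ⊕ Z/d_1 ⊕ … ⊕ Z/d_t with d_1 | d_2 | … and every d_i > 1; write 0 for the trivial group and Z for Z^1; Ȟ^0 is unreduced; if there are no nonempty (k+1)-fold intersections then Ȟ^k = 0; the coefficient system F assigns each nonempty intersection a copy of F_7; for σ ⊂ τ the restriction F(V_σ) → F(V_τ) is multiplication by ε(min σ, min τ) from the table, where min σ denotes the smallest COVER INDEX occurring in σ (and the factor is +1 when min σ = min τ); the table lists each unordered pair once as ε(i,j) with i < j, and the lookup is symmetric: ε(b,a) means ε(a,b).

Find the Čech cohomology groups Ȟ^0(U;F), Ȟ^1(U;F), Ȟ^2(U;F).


Ȟ^0(U;F) ≅ 0, Ȟ^1(U;F) ≅ Z/7, Ȟ^2(U;F) ≅ 0

cover nerve:
  V12={c,e} V14={d} V15={a} V16={h} V23={i} V34={f} V56={j}
C dims 6,7; δ0: rk_F7 6
Ȟ^0: (6−6)−0=0 ⇒ 0
Ȟ^1: (7−0)−6=1 ⇒ Z/7
Ȟ^2: (0−0)−0=0 ⇒ 0


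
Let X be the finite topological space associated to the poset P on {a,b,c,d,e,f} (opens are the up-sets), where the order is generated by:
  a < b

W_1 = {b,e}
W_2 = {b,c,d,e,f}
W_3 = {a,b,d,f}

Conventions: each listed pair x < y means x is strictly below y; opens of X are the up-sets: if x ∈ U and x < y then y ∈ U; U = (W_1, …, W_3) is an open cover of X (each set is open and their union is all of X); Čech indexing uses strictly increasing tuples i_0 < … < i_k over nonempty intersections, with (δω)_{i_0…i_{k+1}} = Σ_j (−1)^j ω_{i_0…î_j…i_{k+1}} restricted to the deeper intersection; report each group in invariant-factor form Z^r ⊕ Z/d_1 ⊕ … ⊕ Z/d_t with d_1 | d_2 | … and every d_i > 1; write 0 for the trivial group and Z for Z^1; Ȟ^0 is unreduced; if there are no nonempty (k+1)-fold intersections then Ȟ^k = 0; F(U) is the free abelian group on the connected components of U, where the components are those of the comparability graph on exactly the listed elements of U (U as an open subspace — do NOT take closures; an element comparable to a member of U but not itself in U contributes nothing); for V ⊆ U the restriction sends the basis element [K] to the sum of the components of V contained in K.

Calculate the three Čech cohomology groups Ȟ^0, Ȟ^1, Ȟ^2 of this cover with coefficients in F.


nonempty intersections:
  W12={b,e} W13={b} W23={b,d,f}
  W123={b}
components per intersection:
  W1: {b} {e}
  W2: {b} {c} {d} {e} {f}
  W3: {a,b} {d} {f}
  W12: {b} {e}
  W13: {b}
  W23: {b} {d} {f}
  W123: {b}
C dims 10,6,1; δ0: rk 5, SNF 1^5; δ1: rk 1, SNF 1^1
Ȟ^0: (10−5)−0=5 ⇒ Z^5
Ȟ^1: (6−1)−5=0 ⇒ 0
Ȟ^2: (1−0)−1=0 ⇒ 0

Ȟ^0 ≅ Z^5; Ȟ^1 ≅ 0; Ȟ^2 ≅ 0


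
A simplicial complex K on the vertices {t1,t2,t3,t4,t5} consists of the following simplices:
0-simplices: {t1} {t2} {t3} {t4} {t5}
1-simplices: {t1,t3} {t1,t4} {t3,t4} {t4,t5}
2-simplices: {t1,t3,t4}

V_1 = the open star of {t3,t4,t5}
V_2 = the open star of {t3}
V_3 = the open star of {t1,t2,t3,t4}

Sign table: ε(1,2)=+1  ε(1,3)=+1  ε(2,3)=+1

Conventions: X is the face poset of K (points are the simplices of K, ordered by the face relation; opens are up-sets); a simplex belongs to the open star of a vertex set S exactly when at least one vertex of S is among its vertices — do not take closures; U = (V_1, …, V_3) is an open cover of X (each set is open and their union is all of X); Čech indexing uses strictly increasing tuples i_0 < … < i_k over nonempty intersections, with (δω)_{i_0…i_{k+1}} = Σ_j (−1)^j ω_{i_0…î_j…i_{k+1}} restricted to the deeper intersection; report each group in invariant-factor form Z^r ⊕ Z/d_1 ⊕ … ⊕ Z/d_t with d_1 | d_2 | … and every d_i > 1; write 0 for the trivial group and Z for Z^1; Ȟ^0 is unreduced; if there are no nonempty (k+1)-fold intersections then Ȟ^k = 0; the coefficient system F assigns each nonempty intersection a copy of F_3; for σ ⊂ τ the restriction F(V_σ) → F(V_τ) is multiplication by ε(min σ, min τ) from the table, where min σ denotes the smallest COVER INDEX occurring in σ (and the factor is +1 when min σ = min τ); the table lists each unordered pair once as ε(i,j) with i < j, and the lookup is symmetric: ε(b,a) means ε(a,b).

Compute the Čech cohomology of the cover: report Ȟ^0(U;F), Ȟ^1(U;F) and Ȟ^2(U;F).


Ȟ^0 ≅ Z/3; Ȟ^1 ≅ 0; Ȟ^2 ≅ 0

intersection data:
  V1={{t3},{t4},{t5},{t1,t3},{t1,t4},{t3,t4},{t4,t5},{t1,t3,t4}} V2={{t3},{t1,t3},{t3,t4},{t1,t3,t4}} V3={{t1},{t2},{t3},{t4},{t1,t3},{t1,t4},{t3,t4},{t4,t5},{t1,t3,t4}}
  V12={{t3},{t1,t3},{t3,t4},{t1,t3,t4}} V13={{t3},{t4},{t1,t3},{t1,t4},{t3,t4},{t4,t5},{t1,t3,t4}} V23={{t3},{t1,t3},{t3,t4},{t1,t3,t4}}
  V123={{t3},{t1,t3},{t3,t4},{t1,t3,t4}}
C dims 3,3,1; δ0: rk_F3 2; δ1: rk_F3 1
Ȟ^0 = (3 − 2) − 0 = 1, so Ȟ^0 ≅ Z/3
Ȟ^1 = (3 − 1) − 2 = 0, so Ȟ^1 ≅ 0
Ȟ^2 = (1 − 0) − 1 = 0, so Ȟ^2 ≅ 0


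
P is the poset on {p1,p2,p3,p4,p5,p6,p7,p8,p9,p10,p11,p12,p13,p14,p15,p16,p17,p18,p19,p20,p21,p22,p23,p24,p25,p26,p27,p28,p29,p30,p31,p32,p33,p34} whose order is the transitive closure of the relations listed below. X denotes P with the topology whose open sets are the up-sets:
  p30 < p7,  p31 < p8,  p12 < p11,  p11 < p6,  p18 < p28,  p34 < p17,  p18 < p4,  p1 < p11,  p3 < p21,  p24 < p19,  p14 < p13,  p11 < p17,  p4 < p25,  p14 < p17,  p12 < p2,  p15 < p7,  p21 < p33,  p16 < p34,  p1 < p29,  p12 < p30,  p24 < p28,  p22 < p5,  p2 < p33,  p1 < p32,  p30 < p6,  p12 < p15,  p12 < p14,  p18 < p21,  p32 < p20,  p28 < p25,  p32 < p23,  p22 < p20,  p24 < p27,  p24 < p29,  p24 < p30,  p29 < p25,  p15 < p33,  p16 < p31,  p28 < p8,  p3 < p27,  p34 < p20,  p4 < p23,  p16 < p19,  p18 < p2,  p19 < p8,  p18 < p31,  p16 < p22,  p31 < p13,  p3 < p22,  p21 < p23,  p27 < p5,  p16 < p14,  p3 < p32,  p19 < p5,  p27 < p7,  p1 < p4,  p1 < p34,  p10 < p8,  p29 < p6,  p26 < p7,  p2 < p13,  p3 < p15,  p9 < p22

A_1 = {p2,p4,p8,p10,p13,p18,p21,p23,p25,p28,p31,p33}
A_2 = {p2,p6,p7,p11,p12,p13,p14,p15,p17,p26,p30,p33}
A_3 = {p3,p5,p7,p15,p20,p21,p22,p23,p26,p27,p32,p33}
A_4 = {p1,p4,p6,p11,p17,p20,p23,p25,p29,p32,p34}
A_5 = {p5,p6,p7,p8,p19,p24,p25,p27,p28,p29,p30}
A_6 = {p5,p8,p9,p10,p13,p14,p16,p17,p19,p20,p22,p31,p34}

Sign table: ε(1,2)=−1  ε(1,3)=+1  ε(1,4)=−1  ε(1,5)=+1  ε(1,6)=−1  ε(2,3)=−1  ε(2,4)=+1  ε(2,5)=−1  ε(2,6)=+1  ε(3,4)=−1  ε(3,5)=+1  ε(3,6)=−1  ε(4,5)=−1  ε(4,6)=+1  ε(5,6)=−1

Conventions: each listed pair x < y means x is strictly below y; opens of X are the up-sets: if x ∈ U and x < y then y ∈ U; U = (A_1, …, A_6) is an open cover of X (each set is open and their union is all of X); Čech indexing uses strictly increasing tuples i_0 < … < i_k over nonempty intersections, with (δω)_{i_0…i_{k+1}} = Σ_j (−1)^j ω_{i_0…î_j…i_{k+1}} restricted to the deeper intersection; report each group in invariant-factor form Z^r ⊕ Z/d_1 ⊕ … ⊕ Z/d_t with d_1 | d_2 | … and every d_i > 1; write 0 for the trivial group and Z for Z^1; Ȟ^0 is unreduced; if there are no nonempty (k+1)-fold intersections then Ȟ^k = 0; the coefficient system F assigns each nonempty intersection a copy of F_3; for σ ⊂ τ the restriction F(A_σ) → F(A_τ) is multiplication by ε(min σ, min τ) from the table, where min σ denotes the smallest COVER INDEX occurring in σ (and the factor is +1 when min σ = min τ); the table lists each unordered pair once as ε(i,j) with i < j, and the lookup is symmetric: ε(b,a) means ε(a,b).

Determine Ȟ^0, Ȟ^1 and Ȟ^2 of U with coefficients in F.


Ȟ^0(U;F) ≅ Z/3,  Ȟ^1(U;F) ≅ 0,  Ȟ^2(U;F) ≅ 0

cover nerve:
  A12={p2,p13,p33} A13={p21,p23,p33} A14={p4,p23,p25} A15={p8,p25,p28} A16={p8,p10,p13,p31} A23={p7,p15,p26,p33} A24={p6,p11,p17} A25={p6,p7,p30} A26={p13,p14,p17} A34={p20,p23,p32} A35={p5,p7,p27} A36={p5,p20,p22} A45={p6,p25,p29} A46={p17,p20,p34} A56={p5,p8,p19}
  A123={p33} A126={p13} A134={p23} A145={p25} A156={p8} A235={p7} A245={p6} A246={p17} A346={p20} A356={p5}
C dims 6,15,10; δ0: rk_F3 5; δ1: rk_F3 10
Ȟ^0: (6−5)−0=1 ⇒ Z/3
Ȟ^1: (15−10)−5=0 ⇒ 0
Ȟ^2: (10−0)−10=0 ⇒ 0


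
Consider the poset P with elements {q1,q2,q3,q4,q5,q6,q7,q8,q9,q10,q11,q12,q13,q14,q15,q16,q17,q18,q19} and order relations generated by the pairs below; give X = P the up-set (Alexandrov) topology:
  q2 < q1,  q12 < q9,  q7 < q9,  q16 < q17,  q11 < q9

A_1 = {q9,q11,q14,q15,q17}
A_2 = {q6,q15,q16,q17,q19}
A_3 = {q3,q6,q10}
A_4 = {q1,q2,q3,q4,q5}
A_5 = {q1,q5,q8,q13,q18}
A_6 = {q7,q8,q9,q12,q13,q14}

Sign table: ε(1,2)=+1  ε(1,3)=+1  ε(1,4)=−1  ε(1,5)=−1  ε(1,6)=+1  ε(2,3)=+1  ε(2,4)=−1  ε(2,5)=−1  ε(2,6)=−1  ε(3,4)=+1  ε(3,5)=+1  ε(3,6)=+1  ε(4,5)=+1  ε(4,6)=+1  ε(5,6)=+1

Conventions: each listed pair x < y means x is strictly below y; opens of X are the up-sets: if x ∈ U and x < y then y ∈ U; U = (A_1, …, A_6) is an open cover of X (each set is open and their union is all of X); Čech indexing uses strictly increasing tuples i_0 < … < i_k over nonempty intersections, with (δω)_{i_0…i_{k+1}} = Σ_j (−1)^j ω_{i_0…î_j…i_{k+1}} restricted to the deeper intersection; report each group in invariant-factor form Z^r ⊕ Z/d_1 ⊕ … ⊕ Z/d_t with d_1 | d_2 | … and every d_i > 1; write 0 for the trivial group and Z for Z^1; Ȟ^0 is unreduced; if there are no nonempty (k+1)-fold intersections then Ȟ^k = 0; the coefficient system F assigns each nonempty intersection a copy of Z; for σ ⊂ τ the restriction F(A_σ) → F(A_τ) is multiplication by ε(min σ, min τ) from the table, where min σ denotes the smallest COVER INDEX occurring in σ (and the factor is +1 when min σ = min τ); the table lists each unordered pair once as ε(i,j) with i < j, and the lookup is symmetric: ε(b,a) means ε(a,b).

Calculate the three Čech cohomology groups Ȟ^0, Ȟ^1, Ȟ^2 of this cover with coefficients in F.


Ȟ^0(U;F) ≅ Z; Ȟ^1(U;F) ≅ Z; Ȟ^2(U;F) ≅ 0

nonempty overlaps:
  A12={q15,q17} A16={q9,q14} A23={q6} A34={q3} A45={q1,q5} A56={q8,q13}
C dims 6,6; δ0: rk 5, SNF 1^5
degree 0: 6−5−0 = 1 → Ȟ^0 ≅ Z
degree 1: 6−0−5 = 1 → Ȟ^1 ≅ Z
degree 2: 0−0−0 = 0 → Ȟ^2 ≅ 0


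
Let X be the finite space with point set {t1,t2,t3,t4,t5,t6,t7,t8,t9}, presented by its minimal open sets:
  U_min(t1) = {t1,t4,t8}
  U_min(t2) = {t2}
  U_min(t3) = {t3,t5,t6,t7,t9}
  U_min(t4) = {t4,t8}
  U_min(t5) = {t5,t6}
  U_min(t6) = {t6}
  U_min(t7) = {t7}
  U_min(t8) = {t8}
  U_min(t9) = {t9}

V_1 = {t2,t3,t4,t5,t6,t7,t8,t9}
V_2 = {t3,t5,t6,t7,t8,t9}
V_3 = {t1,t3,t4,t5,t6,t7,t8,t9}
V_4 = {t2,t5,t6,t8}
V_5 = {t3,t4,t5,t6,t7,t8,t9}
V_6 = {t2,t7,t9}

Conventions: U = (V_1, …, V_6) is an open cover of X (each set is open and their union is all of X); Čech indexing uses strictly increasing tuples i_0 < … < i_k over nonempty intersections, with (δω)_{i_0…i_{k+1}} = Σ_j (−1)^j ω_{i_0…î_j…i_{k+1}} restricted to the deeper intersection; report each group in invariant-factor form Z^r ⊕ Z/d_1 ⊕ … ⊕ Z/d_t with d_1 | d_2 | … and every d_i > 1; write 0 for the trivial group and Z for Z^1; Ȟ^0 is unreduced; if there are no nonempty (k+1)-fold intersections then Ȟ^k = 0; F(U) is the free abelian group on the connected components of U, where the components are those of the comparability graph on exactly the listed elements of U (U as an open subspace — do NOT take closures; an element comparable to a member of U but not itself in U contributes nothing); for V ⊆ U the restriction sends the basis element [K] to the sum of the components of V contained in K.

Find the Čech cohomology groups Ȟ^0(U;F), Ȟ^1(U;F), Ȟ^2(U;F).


Ȟ^0 ≅ Z^3, Ȟ^1 ≅ 0, Ȟ^2 ≅ 0

nerve of the cover:
  V12={t3,t5,t6,t7,t8,t9} V13={t3,t4,t5,t6,t7,t8,t9} V14={t2,t5,t6,t8} V15={t3,t4,t5,t6,t7,t8,t9} V16={t2,t7,t9} V23={t3,t5,t6,t7,t8,t9} V24={t5,t6,t8} V25={t3,t5,t6,t7,t8,t9} V26={t7,t9} V34={t5,t6,t8} V35={t3,t4,t5,t6,t7,t8,t9} V36={t7,t9} V45={t5,t6,t8} V46={t2} V56={t7,t9}
  V123={t3,t5,t6,t7,t8,t9} V124={t5,t6,t8} V125={t3,t5,t6,t7,t8,t9} V126={t7,t9} V134={t5,t6,t8} V135={t3,t4,t5,t6,t7,t8,t9} V136={t7,t9} V145={t5,t6,t8} V146={t2} V156={t7,t9} V234={t5,t6,t8} V235={t3,t5,t6,t7,t8,t9} V236={t7,t9} V245={t5,t6,t8} V256={t7,t9} V345={t5,t6,t8} V356={t7,t9}
  V1234={t5,t6,t8} V1235={t3,t5,t6,t7,t8,t9} V1236={t7,t9} V1245={t5,t6,t8} V1256={t7,t9} V1345={t5,t6,t8} V1356={t7,t9} V2345={t5,t6,t8} V2356={t7,t9}
  V12345={t5,t6,t8} V12356={t7,t9}
components per intersection:
  V1: {t2} {t3,t5,t6,t7,t9} {t4,t8}
  V2: {t3,t5,t6,t7,t9} {t8}
  V3: {t1,t4,t8} {t3,t5,t6,t7,t9}
  V4: {t2} {t5,t6} {t8}
  V5: {t3,t5,t6,t7,t9} {t4,t8}
  V6: {t2} {t7} {t9}
  V12: {t3,t5,t6,t7,t9} {t8}
  V13: {t3,t5,t6,t7,t9} {t4,t8}
  V14: {t2} {t5,t6} {t8}
  V15: {t3,t5,t6,t7,t9} {t4,t8}
  V16: {t2} {t7} {t9}
  V23: {t3,t5,t6,t7,t9} {t8}
  V24: {t5,t6} {t8}
  V25: {t3,t5,t6,t7,t9} {t8}
  V26: {t7} {t9}
  V34: {t5,t6} {t8}
  V35: {t3,t5,t6,t7,t9} {t4,t8}
  V36: {t7} {t9}
  V45: {t5,t6} {t8}
  V46: {t2}
  V56: {t7} {t9}
  V123: {t3,t5,t6,t7,t9} {t8}
  V124: {t5,t6} {t8}
  V125: {t3,t5,t6,t7,t9} {t8}
  V126: {t7} {t9}
  V134: {t5,t6} {t8}
  V135: {t3,t5,t6,t7,t9} {t4,t8}
  V136: {t7} {t9}
  V145: {t5,t6} {t8}
  V146: {t2}
  V156: {t7} {t9}
  V234: {t5,t6} {t8}
  V235: {t3,t5,t6,t7,t9} {t8}
  V236: {t7} {t9}
  V245: {t5,t6} {t8}
  V256: {t7} {t9}
  V345: {t5,t6} {t8}
  V356: {t7} {t9}
  V1234: {t5,t6} {t8}
  V1235: {t3,t5,t6,t7,t9} {t8}
  V1236: {t7} {t9}
  V1245: {t5,t6} {t8}
  V1256: {t7} {t9}
  V1345: {t5,t6} {t8}
  V1356: {t7} {t9}
  V2345: {t5,t6} {t8}
  V2356: {t7} {t9}
  V12345: {t5,t6} {t8}
  V12356: {t7} {t9}
C dims 15,31,33,18; δ0: rk 12, SNF 1^12; δ1: rk 19, SNF 1^19; δ2: rk 14, SNF 1^14
Ȟ^0 = (15 − 12) − 0 = 3, so Ȟ^0 ≅ Z^3
Ȟ^1 = (31 − 19) − 12 = 0, so Ȟ^1 ≅ 0
Ȟ^2 = (33 − 14) − 19 = 0, so Ȟ^2 ≅ 0


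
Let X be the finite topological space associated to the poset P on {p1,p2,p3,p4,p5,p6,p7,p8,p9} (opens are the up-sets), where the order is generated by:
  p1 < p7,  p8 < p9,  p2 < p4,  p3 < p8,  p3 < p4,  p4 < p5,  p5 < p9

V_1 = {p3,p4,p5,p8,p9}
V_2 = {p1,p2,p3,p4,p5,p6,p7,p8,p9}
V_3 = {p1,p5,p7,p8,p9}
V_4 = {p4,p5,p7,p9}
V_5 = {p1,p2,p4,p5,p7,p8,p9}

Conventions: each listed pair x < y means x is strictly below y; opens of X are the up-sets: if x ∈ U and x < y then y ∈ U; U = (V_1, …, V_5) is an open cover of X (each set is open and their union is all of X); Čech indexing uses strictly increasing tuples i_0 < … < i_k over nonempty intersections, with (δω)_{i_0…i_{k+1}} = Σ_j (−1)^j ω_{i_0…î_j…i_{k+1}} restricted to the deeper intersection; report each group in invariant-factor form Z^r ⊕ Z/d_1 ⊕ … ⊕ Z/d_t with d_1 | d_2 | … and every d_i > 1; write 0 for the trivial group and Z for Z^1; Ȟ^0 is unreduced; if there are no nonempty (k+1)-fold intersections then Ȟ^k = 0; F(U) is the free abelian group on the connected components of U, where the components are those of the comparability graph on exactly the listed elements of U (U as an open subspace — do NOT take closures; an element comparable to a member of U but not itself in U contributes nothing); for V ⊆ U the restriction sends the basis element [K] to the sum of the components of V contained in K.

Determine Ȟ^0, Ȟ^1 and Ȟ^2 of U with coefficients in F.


Ȟ^0(U;F) ≅ Z^3; Ȟ^1(U;F) ≅ 0; Ȟ^2(U;F) ≅ 0

nonempty overlaps:
  V12={p3,p4,p5,p8,p9} V13={p5,p8,p9} V14={p4,p5,p9} V15={p4,p5,p8,p9} V23={p1,p5,p7,p8,p9} V24={p4,p5,p7,p9} V25={p1,p2,p4,p5,p7,p8,p9} V34={p5,p7,p9} V35={p1,p5,p7,p8,p9} V45={p4,p5,p7,p9}
  V123={p5,p8,p9} V124={p4,p5,p9} V125={p4,p5,p8,p9} V134={p5,p9} V135={p5,p8,p9} V145={p4,p5,p9} V234={p5,p7,p9} V235={p1,p5,p7,p8,p9} V245={p4,p5,p7,p9} V345={p5,p7,p9}
  V1234={p5,p9} V1235={p5,p8,p9} V1245={p4,p5,p9} V1345={p5,p9} V2345={p5,p7,p9}
  V12345={p5,p9}
components per intersection:
  V1: {p3,p4,p5,p8,p9}
  V2: {p1,p7} {p2,p3,p4,p5,p8,p9} {p6}
  V3: {p1,p7} {p5,p8,p9}
  V4: {p4,p5,p9} {p7}
  V5: {p1,p7} {p2,p4,p5,p8,p9}
  V12: {p3,p4,p5,p8,p9}
  V13: {p5,p8,p9}
  V14: {p4,p5,p9}
  V15: {p4,p5,p8,p9}
  V23: {p1,p7} {p5,p8,p9}
  V24: {p4,p5,p9} {p7}
  V25: {p1,p7} {p2,p4,p5,p8,p9}
  V34: {p5,p9} {p7}
  V35: {p1,p7} {p5,p8,p9}
  V45: {p4,p5,p9} {p7}
  V123: {p5,p8,p9}
  V124: {p4,p5,p9}
  V125: {p4,p5,p8,p9}
  V134: {p5,p9}
  V135: {p5,p8,p9}
  V145: {p4,p5,p9}
  V234: {p5,p9} {p7}
  V235: {p1,p7} {p5,p8,p9}
  V245: {p4,p5,p9} {p7}
  V345: {p5,p9} {p7}
  V1234: {p5,p9}
  V1235: {p5,p8,p9}
  V1245: {p4,p5,p9}
  V1345: {p5,p9}
  V2345: {p5,p9} {p7}
  V12345: {p5,p9}
C dims 10,16,14,6; δ0: rk 7, SNF 1^7; δ1: rk 9, SNF 1^9; δ2: rk 5, SNF 1^5
degree 0: 10−7−0 = 3 → Ȟ^0 ≅ Z^3
degree 1: 16−9−7 = 0 → Ȟ^1 ≅ 0
degree 2: 14−5−9 = 0 → Ȟ^2 ≅ 0


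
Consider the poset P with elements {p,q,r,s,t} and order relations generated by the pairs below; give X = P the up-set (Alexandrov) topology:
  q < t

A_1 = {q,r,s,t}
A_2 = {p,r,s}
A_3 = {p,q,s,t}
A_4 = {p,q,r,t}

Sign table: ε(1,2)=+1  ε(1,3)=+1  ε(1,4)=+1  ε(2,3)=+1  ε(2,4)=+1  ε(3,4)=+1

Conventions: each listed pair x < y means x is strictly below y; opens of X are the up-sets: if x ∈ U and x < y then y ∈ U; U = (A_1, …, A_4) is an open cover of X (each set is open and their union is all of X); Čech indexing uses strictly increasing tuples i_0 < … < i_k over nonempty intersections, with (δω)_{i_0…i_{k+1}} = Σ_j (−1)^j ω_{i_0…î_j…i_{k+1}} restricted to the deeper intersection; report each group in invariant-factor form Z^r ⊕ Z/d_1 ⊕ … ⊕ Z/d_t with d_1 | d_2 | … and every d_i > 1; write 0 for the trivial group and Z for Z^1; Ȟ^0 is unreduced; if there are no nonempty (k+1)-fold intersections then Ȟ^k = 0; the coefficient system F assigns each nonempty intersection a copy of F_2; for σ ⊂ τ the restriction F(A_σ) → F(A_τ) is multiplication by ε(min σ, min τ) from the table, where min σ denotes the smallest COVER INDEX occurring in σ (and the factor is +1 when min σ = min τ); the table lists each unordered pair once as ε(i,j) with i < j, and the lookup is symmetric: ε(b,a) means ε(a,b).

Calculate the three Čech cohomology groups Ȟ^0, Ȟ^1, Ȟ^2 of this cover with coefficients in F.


Ȟ^0(U;F) ≅ Z/2,  Ȟ^1(U;F) ≅ 0,  Ȟ^2(U;F) ≅ Z/2

intersection data:
  A12={r,s} A13={q,s,t} A14={q,r,t} A23={p,s} A24={p,r} A34={p,q,t}
  A123={s} A124={r} A134={q,t} A234={p}
C dims 4,6,4; δ0: rk_F2 3; δ1: rk_F2 3
Ȟ^0 = (4 − 3) − 0 = 1, so Ȟ^0 ≅ Z/2
Ȟ^1 = (6 − 3) − 3 = 0, so Ȟ^1 ≅ 0
Ȟ^2 = (4 − 0) − 3 = 1, so Ȟ^2 ≅ Z/2


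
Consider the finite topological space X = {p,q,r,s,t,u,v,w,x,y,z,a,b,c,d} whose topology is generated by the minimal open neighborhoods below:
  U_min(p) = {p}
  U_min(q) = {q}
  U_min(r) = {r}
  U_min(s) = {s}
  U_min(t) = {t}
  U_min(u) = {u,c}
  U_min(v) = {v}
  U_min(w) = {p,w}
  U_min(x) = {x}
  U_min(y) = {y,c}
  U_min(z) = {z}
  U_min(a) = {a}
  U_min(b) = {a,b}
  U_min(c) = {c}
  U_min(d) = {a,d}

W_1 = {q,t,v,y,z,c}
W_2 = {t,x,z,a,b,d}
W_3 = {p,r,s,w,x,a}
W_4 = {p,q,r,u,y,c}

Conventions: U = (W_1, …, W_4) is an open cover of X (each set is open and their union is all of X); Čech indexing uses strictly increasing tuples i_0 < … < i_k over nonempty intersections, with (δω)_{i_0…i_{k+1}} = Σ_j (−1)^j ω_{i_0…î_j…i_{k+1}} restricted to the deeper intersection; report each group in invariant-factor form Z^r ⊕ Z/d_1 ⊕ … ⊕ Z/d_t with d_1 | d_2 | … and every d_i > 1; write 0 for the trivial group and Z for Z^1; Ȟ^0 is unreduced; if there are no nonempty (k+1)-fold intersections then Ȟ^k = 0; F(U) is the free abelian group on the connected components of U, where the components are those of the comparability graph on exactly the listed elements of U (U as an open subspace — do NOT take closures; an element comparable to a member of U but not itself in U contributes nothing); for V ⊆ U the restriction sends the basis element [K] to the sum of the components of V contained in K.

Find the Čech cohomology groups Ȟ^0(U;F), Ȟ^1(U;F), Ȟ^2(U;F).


nonempty intersections:
  W12={t,z} W14={q,y,c} W23={x,a} W34={p,r}
components per intersection:
  W1: {q} {t} {v} {y,c} {z}
  W2: {t} {x} {z} {a,b,d}
  W3: {p,w} {r} {s} {x} {a}
  W4: {p} {q} {r} {u,y,c}
  W12: {t} {z}
  W14: {q} {y,c}
  W23: {x} {a}
  W34: {p} {r}
C dims 18,8; δ0: rk 8, SNF 1^8
Ȟ^0: (18−8)−0=10 ⇒ Z^10
Ȟ^1: (8−0)−8=0 ⇒ 0
Ȟ^2: (0−0)−0=0 ⇒ 0

Ȟ^0(U;F) ≅ Z^10, Ȟ^1(U;F) ≅ 0, Ȟ^2(U;F) ≅ 0


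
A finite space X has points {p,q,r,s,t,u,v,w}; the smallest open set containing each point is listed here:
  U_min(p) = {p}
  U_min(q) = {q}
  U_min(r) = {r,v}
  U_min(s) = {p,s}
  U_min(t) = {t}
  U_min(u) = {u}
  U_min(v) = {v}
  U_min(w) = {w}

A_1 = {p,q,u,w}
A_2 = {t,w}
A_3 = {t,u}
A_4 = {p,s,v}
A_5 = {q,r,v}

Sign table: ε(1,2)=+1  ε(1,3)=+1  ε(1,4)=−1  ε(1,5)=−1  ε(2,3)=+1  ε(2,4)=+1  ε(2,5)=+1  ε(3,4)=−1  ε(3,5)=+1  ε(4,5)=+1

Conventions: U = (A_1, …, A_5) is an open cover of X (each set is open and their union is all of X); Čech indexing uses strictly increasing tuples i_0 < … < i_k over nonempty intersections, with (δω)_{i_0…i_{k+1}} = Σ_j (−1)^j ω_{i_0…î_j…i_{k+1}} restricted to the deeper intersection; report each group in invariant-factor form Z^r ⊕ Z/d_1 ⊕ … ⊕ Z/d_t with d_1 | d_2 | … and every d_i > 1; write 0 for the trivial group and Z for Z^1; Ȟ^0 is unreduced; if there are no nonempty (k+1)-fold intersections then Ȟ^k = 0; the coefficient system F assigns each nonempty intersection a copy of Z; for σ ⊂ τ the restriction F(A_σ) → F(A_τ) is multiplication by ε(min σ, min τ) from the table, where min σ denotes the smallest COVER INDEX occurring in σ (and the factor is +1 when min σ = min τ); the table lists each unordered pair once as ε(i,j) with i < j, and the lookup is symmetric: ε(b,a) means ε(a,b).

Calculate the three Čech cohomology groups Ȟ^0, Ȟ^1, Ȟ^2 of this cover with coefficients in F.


nerve simplices:
  A12={w} A13={u} A14={p} A15={q} A23={t} A45={v}
C dims 5,6; δ0: rk 4, SNF 1^4
degree 0: 5−4−0 = 1 → Ȟ^0 ≅ Z
degree 1: 6−0−4 = 2 → Ȟ^1 ≅ Z^2
degree 2: 0−0−0 = 0 → Ȟ^2 ≅ 0

Ȟ^0 = Z,  Ȟ^1 = Z^2,  Ȟ^2 = 0


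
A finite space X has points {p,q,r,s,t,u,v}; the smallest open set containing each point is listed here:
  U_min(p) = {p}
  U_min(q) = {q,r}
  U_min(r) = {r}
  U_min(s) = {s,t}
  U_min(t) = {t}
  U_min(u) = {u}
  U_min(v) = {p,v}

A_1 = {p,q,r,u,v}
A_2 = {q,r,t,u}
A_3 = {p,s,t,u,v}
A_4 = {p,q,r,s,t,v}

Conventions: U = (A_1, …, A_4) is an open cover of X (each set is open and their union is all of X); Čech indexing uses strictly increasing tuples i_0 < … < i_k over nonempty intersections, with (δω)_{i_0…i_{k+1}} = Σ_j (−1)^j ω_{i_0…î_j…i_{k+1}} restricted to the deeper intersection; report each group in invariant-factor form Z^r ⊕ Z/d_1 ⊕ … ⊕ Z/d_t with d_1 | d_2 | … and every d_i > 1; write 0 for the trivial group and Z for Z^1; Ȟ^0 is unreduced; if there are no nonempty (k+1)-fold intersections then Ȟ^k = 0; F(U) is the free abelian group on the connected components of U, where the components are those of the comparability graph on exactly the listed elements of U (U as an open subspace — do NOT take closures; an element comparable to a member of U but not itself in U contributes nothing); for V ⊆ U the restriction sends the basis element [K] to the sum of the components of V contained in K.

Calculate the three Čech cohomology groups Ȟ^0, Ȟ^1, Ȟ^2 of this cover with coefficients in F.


nonempty intersections:
  A12={q,r,u} A13={p,u,v} A14={p,q,r,v} A23={t,u} A24={q,r,t} A34={p,s,t,v}
  A123={u} A124={q,r} A134={p,v} A234={t}
components per intersection:
  A1: {p,v} {q,r} {u}
  A2: {q,r} {t} {u}
  A3: {p,v} {s,t} {u}
  A4: {p,v} {q,r} {s,t}
  A12: {q,r} {u}
  A13: {p,v} {u}
  A14: {p,v} {q,r}
  A23: {t} {u}
  A24: {q,r} {t}
  A34: {p,v} {s,t}
  A123: {u}
  A124: {q,r}
  A134: {p,v}
  A234: {t}
C dims 12,12,4; δ0: rk 8, SNF 1^8; δ1: rk 4, SNF 1^4
Ȟ^0: (12−8)−0=4 ⇒ Z^4
Ȟ^1: (12−4)−8=0 ⇒ 0
Ȟ^2: (4−0)−4=0 ⇒ 0

Ȟ^0 = Z^4,  Ȟ^1 = 0,  Ȟ^2 = 0


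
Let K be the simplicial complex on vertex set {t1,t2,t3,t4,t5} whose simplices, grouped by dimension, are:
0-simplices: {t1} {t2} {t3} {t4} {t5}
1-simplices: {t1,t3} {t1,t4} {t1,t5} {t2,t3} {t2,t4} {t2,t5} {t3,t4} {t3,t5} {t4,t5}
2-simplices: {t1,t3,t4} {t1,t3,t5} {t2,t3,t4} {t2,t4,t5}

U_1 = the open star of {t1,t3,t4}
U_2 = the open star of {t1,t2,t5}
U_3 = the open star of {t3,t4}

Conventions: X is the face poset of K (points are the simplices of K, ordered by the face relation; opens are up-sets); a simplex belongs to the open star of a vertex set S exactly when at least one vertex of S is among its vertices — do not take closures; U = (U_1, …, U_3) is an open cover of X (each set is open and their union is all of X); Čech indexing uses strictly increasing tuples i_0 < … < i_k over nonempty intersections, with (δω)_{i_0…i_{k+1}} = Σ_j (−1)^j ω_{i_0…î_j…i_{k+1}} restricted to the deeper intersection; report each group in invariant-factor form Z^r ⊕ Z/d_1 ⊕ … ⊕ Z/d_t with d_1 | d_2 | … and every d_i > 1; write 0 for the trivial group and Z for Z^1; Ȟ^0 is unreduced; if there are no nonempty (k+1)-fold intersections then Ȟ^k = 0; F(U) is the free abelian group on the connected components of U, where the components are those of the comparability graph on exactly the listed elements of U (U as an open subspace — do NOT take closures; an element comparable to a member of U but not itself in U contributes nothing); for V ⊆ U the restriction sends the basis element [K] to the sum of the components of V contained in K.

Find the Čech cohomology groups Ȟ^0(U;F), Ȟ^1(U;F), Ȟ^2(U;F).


nonempty overlaps:
  U1={{t1},{t3},{t4},{t1,t3},{t1,t4},{t1,t5},{t2,t3},{t2,t4},{t3,t4},{t3,t5},{t4,t5},{t1,t3,t4},{t1,t3,t5},{t2,t3,t4},{t2,t4,t5}} U2={{t1},{t2},{t5},{t1,t3},{t1,t4},{t1,t5},{t2,t3},{t2,t4},{t2,t5},{t3,t5},{t4,t5},{t1,t3,t4},{t1,t3,t5},{t2,t3,t4},{t2,t4,t5}} U3={{t3},{t4},{t1,t3},{t1,t4},{t2,t3},{t2,t4},{t3,t4},{t3,t5},{t4,t5},{t1,t3,t4},{t1,t3,t5},{t2,t3,t4},{t2,t4,t5}}
  U12={{t1},{t1,t3},{t1,t4},{t1,t5},{t2,t3},{t2,t4},{t3,t5},{t4,t5},{t1,t3,t4},{t1,t3,t5},{t2,t3,t4},{t2,t4,t5}} U13={{t3},{t4},{t1,t3},{t1,t4},{t2,t3},{t2,t4},{t3,t4},{t3,t5},{t4,t5},{t1,t3,t4},{t1,t3,t5},{t2,t3,t4},{t2,t4,t5}} U23={{t1,t3},{t1,t4},{t2,t3},{t2,t4},{t3,t5},{t4,t5},{t1,t3,t4},{t1,t3,t5},{t2,t3,t4},{t2,t4,t5}}
  U123={{t1,t3},{t1,t4},{t2,t3},{t2,t4},{t3,t5},{t4,t5},{t1,t3,t4},{t1,t3,t5},{t2,t3,t4},{t2,t4,t5}}
components per intersection:
  U1: {{t1},{t3},{t4},{t1,t3},{t1,t4},{t1,t5},{t2,t3},{t2,t4},{t3,t4},{t3,t5},{t4,t5},{t1,t3,t4},{t1,t3,t5},{t2,t3,t4},{t2,t4,t5}}
  U2: {{t1},{t2},{t5},{t1,t3},{t1,t4},{t1,t5},{t2,t3},{t2,t4},{t2,t5},{t3,t5},{t4,t5},{t1,t3,t4},{t1,t3,t5},{t2,t3,t4},{t2,t4,t5}}
  U3: {{t3},{t4},{t1,t3},{t1,t4},{t2,t3},{t2,t4},{t3,t4},{t3,t5},{t4,t5},{t1,t3,t4},{t1,t3,t5},{t2,t3,t4},{t2,t4,t5}}
  U12: {{t1},{t1,t3},{t1,t4},{t1,t5},{t3,t5},{t1,t3,t4},{t1,t3,t5}} {{t2,t3},{t2,t4},{t4,t5},{t2,t3,t4},{t2,t4,t5}}
  U13: {{t3},{t4},{t1,t3},{t1,t4},{t2,t3},{t2,t4},{t3,t4},{t3,t5},{t4,t5},{t1,t3,t4},{t1,t3,t5},{t2,t3,t4},{t2,t4,t5}}
  U23: {{t1,t3},{t1,t4},{t3,t5},{t1,t3,t4},{t1,t3,t5}} {{t2,t3},{t2,t4},{t4,t5},{t2,t3,t4},{t2,t4,t5}}
  U123: {{t1,t3},{t1,t4},{t3,t5},{t1,t3,t4},{t1,t3,t5}} {{t2,t3},{t2,t4},{t4,t5},{t2,t3,t4},{t2,t4,t5}}
C dims 3,5,2; δ0: rk 2, SNF 1^2; δ1: rk 2, SNF 1^2
degree 0: 3−2−0 = 1 → Ȟ^0 ≅ Z
degree 1: 5−2−2 = 1 → Ȟ^1 ≅ Z
degree 2: 2−0−2 = 0 → Ȟ^2 ≅ 0

Ȟ^0(U;F) ≅ Z,  Ȟ^1(U;F) ≅ Z,  Ȟ^2(U;F) ≅ 0


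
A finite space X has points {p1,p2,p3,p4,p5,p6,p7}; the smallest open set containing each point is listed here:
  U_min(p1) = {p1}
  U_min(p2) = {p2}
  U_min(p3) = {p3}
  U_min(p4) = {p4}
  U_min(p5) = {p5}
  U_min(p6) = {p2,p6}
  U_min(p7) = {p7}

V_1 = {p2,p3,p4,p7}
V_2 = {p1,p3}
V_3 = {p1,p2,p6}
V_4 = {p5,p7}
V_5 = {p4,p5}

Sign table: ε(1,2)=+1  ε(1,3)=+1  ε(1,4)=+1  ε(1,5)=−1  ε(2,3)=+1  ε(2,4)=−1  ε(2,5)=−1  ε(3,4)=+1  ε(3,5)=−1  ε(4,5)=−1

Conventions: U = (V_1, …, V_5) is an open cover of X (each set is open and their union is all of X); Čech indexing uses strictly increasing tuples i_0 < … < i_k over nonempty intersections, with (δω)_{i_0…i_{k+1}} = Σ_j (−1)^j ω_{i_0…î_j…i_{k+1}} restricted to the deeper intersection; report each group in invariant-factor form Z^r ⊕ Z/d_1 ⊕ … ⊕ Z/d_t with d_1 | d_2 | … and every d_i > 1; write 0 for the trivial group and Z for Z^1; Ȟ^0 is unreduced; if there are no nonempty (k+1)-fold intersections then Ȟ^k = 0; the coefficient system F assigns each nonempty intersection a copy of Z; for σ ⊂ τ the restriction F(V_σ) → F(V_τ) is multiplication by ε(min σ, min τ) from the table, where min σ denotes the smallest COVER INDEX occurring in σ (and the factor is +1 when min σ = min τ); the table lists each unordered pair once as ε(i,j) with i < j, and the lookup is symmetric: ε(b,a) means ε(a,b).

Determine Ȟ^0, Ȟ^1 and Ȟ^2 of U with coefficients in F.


intersection data:
  V12={p3} V13={p2} V14={p7} V15={p4} V23={p1} V45={p5}
C dims 5,6; δ0: rk 4, SNF 1^4
Ȟ^0 = (5 − 4) − 0 = 1, so Ȟ^0 ≅ Z
Ȟ^1 = (6 − 0) − 4 = 2, so Ȟ^1 ≅ Z^2
Ȟ^2 = (0 − 0) − 0 = 0, so Ȟ^2 ≅ 0

Ȟ^0(U;F) ≅ Z, Ȟ^1(U;F) ≅ Z^2, Ȟ^2(U;F) ≅ 0


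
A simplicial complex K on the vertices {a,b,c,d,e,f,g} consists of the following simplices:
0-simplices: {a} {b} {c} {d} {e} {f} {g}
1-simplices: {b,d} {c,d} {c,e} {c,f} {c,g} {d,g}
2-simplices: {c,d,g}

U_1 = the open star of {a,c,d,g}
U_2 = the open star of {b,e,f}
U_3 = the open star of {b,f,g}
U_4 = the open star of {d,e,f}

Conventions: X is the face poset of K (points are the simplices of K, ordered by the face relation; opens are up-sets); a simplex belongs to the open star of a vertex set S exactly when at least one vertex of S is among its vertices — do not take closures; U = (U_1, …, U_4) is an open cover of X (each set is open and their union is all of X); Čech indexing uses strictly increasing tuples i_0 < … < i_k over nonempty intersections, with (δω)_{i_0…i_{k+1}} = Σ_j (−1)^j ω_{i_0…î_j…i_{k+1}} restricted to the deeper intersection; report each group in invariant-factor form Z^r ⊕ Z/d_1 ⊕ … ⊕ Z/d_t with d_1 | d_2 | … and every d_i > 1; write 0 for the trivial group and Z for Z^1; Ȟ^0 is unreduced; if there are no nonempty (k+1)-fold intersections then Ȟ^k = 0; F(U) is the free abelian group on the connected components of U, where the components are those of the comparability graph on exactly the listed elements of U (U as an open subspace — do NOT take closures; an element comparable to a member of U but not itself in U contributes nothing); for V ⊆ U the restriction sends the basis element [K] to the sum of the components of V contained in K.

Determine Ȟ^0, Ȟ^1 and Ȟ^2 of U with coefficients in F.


nerve of the cover:
  U1={{a},{c},{d},{g},{b,d},{c,d},{c,e},{c,f},{c,g},{d,g},{c,d,g}} U2={{b},{e},{f},{b,d},{c,e},{c,f}} U3={{b},{f},{g},{b,d},{c,f},{c,g},{d,g},{c,d,g}} U4={{d},{e},{f},{b,d},{c,d},{c,e},{c,f},{d,g},{c,d,g}}
  U12={{b,d},{c,e},{c,f}} U13={{g},{b,d},{c,f},{c,g},{d,g},{c,d,g}} U14={{d},{b,d},{c,d},{c,e},{c,f},{d,g},{c,d,g}} U23={{b},{f},{b,d},{c,f}} U24={{e},{f},{b,d},{c,e},{c,f}} U34={{f},{b,d},{c,f},{d,g},{c,d,g}}
  U123={{b,d},{c,f}} U124={{b,d},{c,e},{c,f}} U134={{b,d},{c,f},{d,g},{c,d,g}} U234={{f},{b,d},{c,f}}
  U1234={{b,d},{c,f}}
components per intersection:
  U1: {{a}} {{c},{d},{g},{b,d},{c,d},{c,e},{c,f},{c,g},{d,g},{c,d,g}}
  U2: {{b},{b,d}} {{e},{c,e}} {{f},{c,f}}
  U3: {{b},{b,d}} {{f},{c,f}} {{g},{c,g},{d,g},{c,d,g}}
  U4: {{d},{b,d},{c,d},{d,g},{c,d,g}} {{e},{c,e}} {{f},{c,f}}
  U12: {{b,d}} {{c,e}} {{c,f}}
  U13: {{g},{c,g},{d,g},{c,d,g}} {{b,d}} {{c,f}}
  U14: {{d},{b,d},{c,d},{d,g},{c,d,g}} {{c,e}} {{c,f}}
  U23: {{b},{b,d}} {{f},{c,f}}
  U24: {{e},{c,e}} {{f},{c,f}} {{b,d}}
  U34: {{f},{c,f}} {{b,d}} {{d,g},{c,d,g}}
  U123: {{b,d}} {{c,f}}
  U124: {{b,d}} {{c,e}} {{c,f}}
  U134: {{b,d}} {{c,f}} {{d,g},{c,d,g}}
  U234: {{f},{c,f}} {{b,d}}
  U1234: {{b,d}} {{c,f}}
C dims 11,17,10,2; δ0: rk 9, SNF 1^9; δ1: rk 8, SNF 1^8; δ2: rk 2, SNF 1^2
Ȟ^0 = (11 − 9) − 0 = 2, so Ȟ^0 ≅ Z^2
Ȟ^1 = (17 − 8) − 9 = 0, so Ȟ^1 ≅ 0
Ȟ^2 = (10 − 2) − 8 = 0, so Ȟ^2 ≅ 0

Ȟ^0 ≅ Z^2,  Ȟ^1 ≅ 0,  Ȟ^2 ≅ 0


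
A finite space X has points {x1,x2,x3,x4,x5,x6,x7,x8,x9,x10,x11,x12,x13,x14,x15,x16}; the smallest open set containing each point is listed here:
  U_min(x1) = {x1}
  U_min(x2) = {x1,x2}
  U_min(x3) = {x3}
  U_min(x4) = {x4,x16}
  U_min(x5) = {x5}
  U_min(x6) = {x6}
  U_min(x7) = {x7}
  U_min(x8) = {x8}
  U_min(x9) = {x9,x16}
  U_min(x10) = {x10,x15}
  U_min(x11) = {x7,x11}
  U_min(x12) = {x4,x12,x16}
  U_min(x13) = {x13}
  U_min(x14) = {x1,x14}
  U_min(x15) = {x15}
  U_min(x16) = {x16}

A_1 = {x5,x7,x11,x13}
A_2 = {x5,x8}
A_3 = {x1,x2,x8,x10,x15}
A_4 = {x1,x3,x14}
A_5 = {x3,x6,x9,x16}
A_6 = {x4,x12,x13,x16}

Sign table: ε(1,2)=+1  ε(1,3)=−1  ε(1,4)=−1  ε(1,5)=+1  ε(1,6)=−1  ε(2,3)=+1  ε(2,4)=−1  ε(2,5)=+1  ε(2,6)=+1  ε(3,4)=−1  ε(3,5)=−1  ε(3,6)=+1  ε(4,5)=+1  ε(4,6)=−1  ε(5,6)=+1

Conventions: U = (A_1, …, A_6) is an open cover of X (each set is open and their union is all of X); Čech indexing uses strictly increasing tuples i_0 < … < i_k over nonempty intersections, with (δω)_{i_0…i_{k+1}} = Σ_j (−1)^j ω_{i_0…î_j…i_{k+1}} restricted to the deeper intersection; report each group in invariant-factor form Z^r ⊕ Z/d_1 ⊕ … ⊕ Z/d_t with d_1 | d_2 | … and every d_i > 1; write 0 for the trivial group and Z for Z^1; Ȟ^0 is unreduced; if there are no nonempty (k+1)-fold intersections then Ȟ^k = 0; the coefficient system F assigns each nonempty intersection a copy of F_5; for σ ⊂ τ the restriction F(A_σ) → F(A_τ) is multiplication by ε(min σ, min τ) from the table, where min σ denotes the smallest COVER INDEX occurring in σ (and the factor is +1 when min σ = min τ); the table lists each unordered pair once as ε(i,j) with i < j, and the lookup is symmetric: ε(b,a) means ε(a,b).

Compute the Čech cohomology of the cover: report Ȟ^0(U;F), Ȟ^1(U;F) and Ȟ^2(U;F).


Ȟ^0(U;F) ≅ Z/5, Ȟ^1(U;F) ≅ Z/5, Ȟ^2(U;F) ≅ 0

nonempty overlaps:
  A12={x5} A16={x13} A23={x8} A34={x1} A45={x3} A56={x16}
C dims 6,6; δ0: rk_F5 5
degree 0: 6−5−0 = 1 → Ȟ^0 ≅ Z/5
degree 1: 6−0−5 = 1 → Ȟ^1 ≅ Z/5
degree 2: 0−0−0 = 0 → Ȟ^2 ≅ 0


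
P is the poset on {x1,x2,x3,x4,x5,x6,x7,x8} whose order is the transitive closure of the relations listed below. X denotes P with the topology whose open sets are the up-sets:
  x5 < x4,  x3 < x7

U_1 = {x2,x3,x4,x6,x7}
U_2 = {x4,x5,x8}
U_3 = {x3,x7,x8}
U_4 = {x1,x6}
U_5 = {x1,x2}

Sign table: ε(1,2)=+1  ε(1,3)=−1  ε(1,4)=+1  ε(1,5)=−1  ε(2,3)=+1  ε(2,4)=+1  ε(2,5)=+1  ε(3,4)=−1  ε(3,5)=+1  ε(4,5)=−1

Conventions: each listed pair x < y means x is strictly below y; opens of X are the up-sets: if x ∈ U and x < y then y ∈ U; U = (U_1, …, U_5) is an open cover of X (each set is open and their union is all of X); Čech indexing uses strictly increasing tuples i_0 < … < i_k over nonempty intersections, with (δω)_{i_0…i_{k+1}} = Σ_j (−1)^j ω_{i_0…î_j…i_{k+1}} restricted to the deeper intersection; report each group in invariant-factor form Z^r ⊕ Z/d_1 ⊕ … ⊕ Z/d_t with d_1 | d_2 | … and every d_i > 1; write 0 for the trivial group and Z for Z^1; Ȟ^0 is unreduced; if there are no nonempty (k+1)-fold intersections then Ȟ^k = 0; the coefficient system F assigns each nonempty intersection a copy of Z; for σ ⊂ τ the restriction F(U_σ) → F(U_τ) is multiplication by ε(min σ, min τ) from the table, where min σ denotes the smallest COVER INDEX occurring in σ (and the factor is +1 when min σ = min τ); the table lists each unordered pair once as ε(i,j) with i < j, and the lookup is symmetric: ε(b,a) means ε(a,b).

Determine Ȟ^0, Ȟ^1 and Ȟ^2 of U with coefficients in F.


Ȟ^0(U;F) ≅ 0, Ȟ^1(U;F) ≅ Z ⊕ Z/2 and Ȟ^2(U;F) ≅ 0

nonempty overlaps:
  U12={x4} U13={x3,x7} U14={x6} U15={x2} U23={x8} U45={x1}
C dims 5,6; δ0: rk 5, SNF 1^4·2
degree 0: 5−5−0 = 0 → Ȟ^0 ≅ 0
degree 1: 6−0−5 = 1 plus torsion [2] → Ȟ^1 ≅ Z ⊕ Z/2
degree 2: 0−0−0 = 0 → Ȟ^2 ≅ 0
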